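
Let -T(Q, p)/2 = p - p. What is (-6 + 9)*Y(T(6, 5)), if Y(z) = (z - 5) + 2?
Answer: -9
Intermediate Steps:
T(Q, p) = 0 (T(Q, p) = -2*(p - p) = -2*0 = 0)
Y(z) = -3 + z (Y(z) = (-5 + z) + 2 = -3 + z)
(-6 + 9)*Y(T(6, 5)) = (-6 + 9)*(-3 + 0) = 3*(-3) = -9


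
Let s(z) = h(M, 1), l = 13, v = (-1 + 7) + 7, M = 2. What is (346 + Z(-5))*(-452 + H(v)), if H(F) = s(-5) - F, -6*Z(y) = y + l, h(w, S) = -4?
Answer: -484946/3 ≈ -1.6165e+5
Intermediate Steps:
v = 13 (v = 6 + 7 = 13)
s(z) = -4
Z(y) = -13/6 - y/6 (Z(y) = -(y + 13)/6 = -(13 + y)/6 = -13/6 - y/6)
H(F) = -4 - F
(346 + Z(-5))*(-452 + H(v)) = (346 + (-13/6 - 1/6*(-5)))*(-452 + (-4 - 1*13)) = (346 + (-13/6 + 5/6))*(-452 + (-4 - 13)) = (346 - 4/3)*(-452 - 17) = (1034/3)*(-469) = -484946/3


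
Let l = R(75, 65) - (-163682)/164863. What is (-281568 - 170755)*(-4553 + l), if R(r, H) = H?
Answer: 334602077316226/164863 ≈ 2.0296e+9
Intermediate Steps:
l = 10879777/164863 (l = 65 - (-163682)/164863 = 65 - 1*(-163682/164863) = 65 + 163682/164863 = 10879777/164863 ≈ 65.993)
(-281568 - 170755)*(-4553 + l) = (-281568 - 170755)*(-4553 + 10879777/164863) = -452323*(-739741462/164863) = 334602077316226/164863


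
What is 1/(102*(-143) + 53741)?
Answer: 1/39155 ≈ 2.5540e-5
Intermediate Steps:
1/(102*(-143) + 53741) = 1/(-14586 + 53741) = 1/39155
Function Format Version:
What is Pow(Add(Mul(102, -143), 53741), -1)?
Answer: Rational(1, 39155) ≈ 2.5540e-5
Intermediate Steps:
Pow(Add(Mul(102, -143), 53741), -1) = Pow(Add(-14586, 53741), -1) = Pow(39155, -1) = Rational(1, 39155)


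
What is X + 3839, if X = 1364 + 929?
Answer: 6132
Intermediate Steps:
X = 2293
X + 3839 = 2293 + 3839 = 6132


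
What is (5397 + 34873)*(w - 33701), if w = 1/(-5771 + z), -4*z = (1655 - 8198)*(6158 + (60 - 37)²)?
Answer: -59347641919950310/43729957 ≈ -1.3571e+9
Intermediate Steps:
z = 43753041/4 (z = -(1655 - 8198)*(6158 + (60 - 37)²)/4 = -(-6543)*(6158 + 23²)/4 = -(-6543)*(6158 + 529)/4 = -(-6543)*6687/4 = -¼*(-43753041) = 43753041/4 ≈ 1.0938e+7)
w = 4/43729957 (w = 1/(-5771 + 43753041/4) = 1/(43729957/4) = 4/43729957 ≈ 9.1470e-8)
(5397 + 34873)*(w - 33701) = (5397 + 34873)*(4/43729957 - 33701) = 40270*(-1473743280853/43729957) = -59347641919950310/43729957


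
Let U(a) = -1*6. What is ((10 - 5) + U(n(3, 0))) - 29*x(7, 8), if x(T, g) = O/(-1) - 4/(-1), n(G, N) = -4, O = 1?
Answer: -88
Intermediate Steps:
U(a) = -6
x(T, g) = 3 (x(T, g) = 1/(-1) - 4/(-1) = 1*(-1) - 4*(-1) = -1 + 4 = 3)
((10 - 5) + U(n(3, 0))) - 29*x(7, 8) = ((10 - 5) - 6) - 29*3 = (5 - 6) - 87 = -1 - 87 = -88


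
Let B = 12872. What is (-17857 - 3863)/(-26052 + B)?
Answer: 1086/659 ≈ 1.6480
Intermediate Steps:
(-17857 - 3863)/(-26052 + B) = (-17857 - 3863)/(-26052 + 12872) = -21720/(-13180) = -21720*(-1/13180) = 1086/659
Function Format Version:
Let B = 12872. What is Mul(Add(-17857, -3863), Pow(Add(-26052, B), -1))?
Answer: Rational(1086, 659) ≈ 1.6480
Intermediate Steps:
Mul(Add(-17857, -3863), Pow(Add(-26052, B), -1)) = Mul(Add(-17857, -3863), Pow(Add(-26052, 12872), -1)) = Mul(-21720, Pow(-13180, -1)) = Mul(-21720, Rational(-1, 13180)) = Rational(1086, 659)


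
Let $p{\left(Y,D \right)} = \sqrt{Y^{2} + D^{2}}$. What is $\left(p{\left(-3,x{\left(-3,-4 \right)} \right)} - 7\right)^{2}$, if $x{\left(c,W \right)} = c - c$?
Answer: $16$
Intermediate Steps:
$x{\left(c,W \right)} = 0$
$p{\left(Y,D \right)} = \sqrt{D^{2} + Y^{2}}$
$\left(p{\left(-3,x{\left(-3,-4 \right)} \right)} - 7\right)^{2} = \left(\sqrt{0^{2} + \left(-3\right)^{2}} - 7\right)^{2} = \left(\sqrt{0 + 9} - 7\right)^{2} = \left(\sqrt{9} - 7\right)^{2} = \left(3 - 7\right)^{2} = \left(-4\right)^{2} = 16$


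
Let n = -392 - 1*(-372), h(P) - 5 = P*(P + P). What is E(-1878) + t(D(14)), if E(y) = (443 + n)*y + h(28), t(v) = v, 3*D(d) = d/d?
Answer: -2378462/3 ≈ -7.9282e+5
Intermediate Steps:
D(d) = 1/3 (D(d) = (d/d)/3 = (1/3)*1 = 1/3)
h(P) = 5 + 2*P**2 (h(P) = 5 + P*(P + P) = 5 + P*(2*P) = 5 + 2*P**2)
n = -20 (n = -392 + 372 = -20)
E(y) = 1573 + 423*y (E(y) = (443 - 20)*y + (5 + 2*28**2) = 423*y + (5 + 2*784) = 423*y + (5 + 1568) = 423*y + 1573 = 1573 + 423*y)
E(-1878) + t(D(14)) = (1573 + 423*(-1878)) + 1/3 = (1573 - 794394) + 1/3 = -792821 + 1/3 = -2378462/3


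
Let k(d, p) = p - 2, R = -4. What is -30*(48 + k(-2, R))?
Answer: -1260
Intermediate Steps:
k(d, p) = -2 + p
-30*(48 + k(-2, R)) = -30*(48 + (-2 - 4)) = -30*(48 - 6) = -30*42 = -1260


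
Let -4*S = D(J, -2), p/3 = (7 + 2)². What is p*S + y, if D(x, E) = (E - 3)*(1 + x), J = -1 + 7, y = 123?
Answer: 8997/4 ≈ 2249.3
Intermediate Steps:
p = 243 (p = 3*(7 + 2)² = 3*9² = 3*81 = 243)
J = 6
D(x, E) = (1 + x)*(-3 + E) (D(x, E) = (-3 + E)*(1 + x) = (1 + x)*(-3 + E))
S = 35/4 (S = -(-3 - 2 - 3*6 - 2*6)/4 = -(-3 - 2 - 18 - 12)/4 = -¼*(-35) = 35/4 ≈ 8.7500)
p*S + y = 243*(35/4) + 123 = 8505/4 + 123 = 8997/4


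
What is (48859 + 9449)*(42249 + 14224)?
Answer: 3292827684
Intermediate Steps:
(48859 + 9449)*(42249 + 14224) = 58308*56473 = 3292827684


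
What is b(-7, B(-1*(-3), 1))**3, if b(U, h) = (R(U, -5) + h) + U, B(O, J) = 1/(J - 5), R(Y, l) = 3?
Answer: -4913/64 ≈ -76.766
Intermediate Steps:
B(O, J) = 1/(-5 + J)
b(U, h) = 3 + U + h (b(U, h) = (3 + h) + U = 3 + U + h)
b(-7, B(-1*(-3), 1))**3 = (3 - 7 + 1/(-5 + 1))**3 = (3 - 7 + 1/(-4))**3 = (3 - 7 - 1/4)**3 = (-17/4)**3 = -4913/64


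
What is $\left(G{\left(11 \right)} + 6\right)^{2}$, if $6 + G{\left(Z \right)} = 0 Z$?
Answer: $0$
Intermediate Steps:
$G{\left(Z \right)} = -6$ ($G{\left(Z \right)} = -6 + 0 Z = -6 + 0 = -6$)
$\left(G{\left(11 \right)} + 6\right)^{2} = \left(-6 + 6\right)^{2} = 0^{2} = 0$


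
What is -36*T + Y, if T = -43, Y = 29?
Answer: 1577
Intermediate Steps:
-36*T + Y = -36*(-43) + 29 = 1548 + 29 = 1577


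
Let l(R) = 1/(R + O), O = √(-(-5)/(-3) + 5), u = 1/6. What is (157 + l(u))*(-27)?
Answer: -504279/119 - 324*√30/119 ≈ -4252.6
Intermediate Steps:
u = ⅙ ≈ 0.16667
O = √30/3 (O = √(-(-5)*(-1)/3 + 5) = √(-1*5/3 + 5) = √(-5/3 + 5) = √(10/3) = √30/3 ≈ 1.8257)
l(R) = 1/(R + √30/3)
(157 + l(u))*(-27) = (157 + 3/(√30 + 3*(⅙)))*(-27) = (157 + 3/(√30 + ½))*(-27) = (157 + 3/(½ + √30))*(-27) = -4239 - 81/(½ + √30)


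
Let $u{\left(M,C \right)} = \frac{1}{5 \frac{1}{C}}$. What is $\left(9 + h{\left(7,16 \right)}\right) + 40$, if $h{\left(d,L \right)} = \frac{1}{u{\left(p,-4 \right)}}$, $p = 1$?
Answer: $\frac{191}{4} \approx 47.75$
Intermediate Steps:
$u{\left(M,C \right)} = \frac{C}{5}$
$h{\left(d,L \right)} = - \frac{5}{4}$ ($h{\left(d,L \right)} = \frac{1}{\frac{1}{5} \left(-4\right)} = \frac{1}{- \frac{4}{5}} = - \frac{5}{4}$)
$\left(9 + h{\left(7,16 \right)}\right) + 40 = \left(9 - \frac{5}{4}\right) + 40 = \frac{31}{4} + 40 = \frac{191}{4}$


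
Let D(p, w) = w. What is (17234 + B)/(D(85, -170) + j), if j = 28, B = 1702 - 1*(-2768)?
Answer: -10852/71 ≈ -152.84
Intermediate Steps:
B = 4470 (B = 1702 + 2768 = 4470)
(17234 + B)/(D(85, -170) + j) = (17234 + 4470)/(-170 + 28) = 21704/(-142) = 21704*(-1/142) = -10852/71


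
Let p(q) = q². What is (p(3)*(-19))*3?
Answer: -513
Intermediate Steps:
(p(3)*(-19))*3 = (3²*(-19))*3 = (9*(-19))*3 = -171*3 = -513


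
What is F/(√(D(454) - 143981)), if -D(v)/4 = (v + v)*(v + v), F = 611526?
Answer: -203842*I*√3441837/1147279 ≈ -329.62*I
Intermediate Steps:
D(v) = -16*v² (D(v) = -4*(v + v)*(v + v) = -4*2*v*2*v = -16*v²)
F/(√(D(454) - 143981)) = 611526/(√(-16*454² - 143981)) = 611526/(√(-16*206116 - 143981)) = 611526/(√(-3297856 - 143981)) = 611526/(√(-3441837)) = 611526/((I*√3441837)) = 611526*(-I*√3441837/3441837) = -203842*I*√3441837/1147279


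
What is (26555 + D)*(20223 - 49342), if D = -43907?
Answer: 505272888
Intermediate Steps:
(26555 + D)*(20223 - 49342) = (26555 - 43907)*(20223 - 49342) = -17352*(-29119) = 505272888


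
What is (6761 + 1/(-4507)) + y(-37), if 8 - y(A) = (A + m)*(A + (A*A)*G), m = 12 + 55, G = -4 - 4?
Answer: 1516330572/4507 ≈ 3.3644e+5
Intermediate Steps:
G = -8
m = 67
y(A) = 8 - (67 + A)*(A - 8*A²) (y(A) = 8 - (A + 67)*(A + (A*A)*(-8)) = 8 - (67 + A)*(A + A²*(-8)) = 8 - (67 + A)*(A - 8*A²))
(6761 + 1/(-4507)) + y(-37) = (6761 + 1/(-4507)) + (8 - 67*(-37) + 8*(-37)³ + 535*(-37)²) = (6761 - 1/4507) + (8 + 2479 + 8*(-50653) + 535*1369) = 30471826/4507 + (8 + 2479 - 405224 + 732415) = 30471826/4507 + 329678 = 1516330572/4507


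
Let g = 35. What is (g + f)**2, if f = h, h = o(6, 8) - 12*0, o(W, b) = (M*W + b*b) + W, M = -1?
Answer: 9801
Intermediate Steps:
o(W, b) = b**2 (o(W, b) = (-W + b*b) + W = (-W + b**2) + W = (b**2 - W) + W = b**2)
h = 64 (h = 8**2 - 12*0 = 64 + 0 = 64)
f = 64
(g + f)**2 = (35 + 64)**2 = 99**2 = 9801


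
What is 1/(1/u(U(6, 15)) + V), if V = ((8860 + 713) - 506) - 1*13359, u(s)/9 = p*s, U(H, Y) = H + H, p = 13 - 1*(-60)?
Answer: -7884/33838127 ≈ -0.00023299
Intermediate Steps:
p = 73 (p = 13 + 60 = 73)
U(H, Y) = 2*H
u(s) = 657*s (u(s) = 9*(73*s) = 657*s)
V = -4292 (V = (9573 - 506) - 13359 = 9067 - 13359 = -4292)
1/(1/u(U(6, 15)) + V) = 1/(1/(657*(2*6)) - 4292) = 1/(1/(657*12) - 4292) = 1/(1/7884 - 4292) = 1/(-33838127/7884) = -7884/33838127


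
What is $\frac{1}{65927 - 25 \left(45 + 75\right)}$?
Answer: $\frac{1}{62927} \approx 1.5891 \cdot 10^{-5}$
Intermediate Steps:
$\frac{1}{65927 - 25 \left(45 + 75\right)} = \frac{1}{65927 - 3000} = \frac{1}{62927}$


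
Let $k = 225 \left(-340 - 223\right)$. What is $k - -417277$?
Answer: $290602$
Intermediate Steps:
$k = -126675$ ($k = 225 \left(-563\right) = -126675$)
$k - -417277 = -126675 - -417277 = -126675 + 417277 = 290602$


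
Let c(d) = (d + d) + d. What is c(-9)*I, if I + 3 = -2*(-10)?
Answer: -459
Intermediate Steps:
c(d) = 3*d (c(d) = 2*d + d = 3*d)
I = 17 (I = -3 - 2*(-10) = -3 + 20 = 17)
c(-9)*I = (3*(-9))*17 = -27*17 = -459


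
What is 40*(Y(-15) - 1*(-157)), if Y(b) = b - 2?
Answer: 5600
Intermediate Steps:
Y(b) = -2 + b
40*(Y(-15) - 1*(-157)) = 40*((-2 - 15) - 1*(-157)) = 40*(-17 + 157) = 40*140 = 5600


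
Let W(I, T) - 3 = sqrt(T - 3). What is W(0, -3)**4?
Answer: (3 + I*sqrt(6))**4 ≈ -207.0 + 88.182*I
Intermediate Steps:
W(I, T) = 3 + sqrt(-3 + T) (W(I, T) = 3 + sqrt(T - 3) = 3 + sqrt(-3 + T))
W(0, -3)**4 = (3 + sqrt(-3 - 3))**4 = (3 + sqrt(-6))**4 = (3 + I*sqrt(6))**4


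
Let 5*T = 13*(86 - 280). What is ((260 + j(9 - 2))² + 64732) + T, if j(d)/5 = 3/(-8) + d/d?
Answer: 42707957/320 ≈ 1.3346e+5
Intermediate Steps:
j(d) = 25/8 (j(d) = 5*(3/(-8) + d/d) = 5*(3*(-⅛) + 1) = 5*(-3/8 + 1) = 5*(5/8) = 25/8)
T = -2522/5 (T = (13*(86 - 280))/5 = (13*(-194))/5 = (⅕)*(-2522) = -2522/5 ≈ -504.40)
((260 + j(9 - 2))² + 64732) + T = ((260 + 25/8)² + 64732) - 2522/5 = ((2105/8)² + 64732) - 2522/5 = (4431025/64 + 64732) - 2522/5 = 8573873/64 - 2522/5 = 42707957/320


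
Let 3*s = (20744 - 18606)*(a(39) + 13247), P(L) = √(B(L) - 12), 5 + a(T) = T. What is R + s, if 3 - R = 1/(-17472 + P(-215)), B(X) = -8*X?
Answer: 103191076080467/10902467 + √427/152634538 ≈ 9.4649e+6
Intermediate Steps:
a(T) = -5 + T
P(L) = √(-12 - 8*L) (P(L) = √(-8*L - 12) = √(-12 - 8*L))
s = 9464926 (s = ((20744 - 18606)*((-5 + 39) + 13247))/3 = (2138*(34 + 13247))/3 = (2138*13281)/3 = (⅓)*28394778 = 9464926)
R = 3 - 1/(-17472 + 2*√427) (R = 3 - 1/(-17472 + 2*√(-3 - 2*(-215))) = 3 - 1/(-17472 + 2*√(-3 + 430)) = 3 - 1/(-17472 + 2*√427) ≈ 3.0001)
R + s = (32708025/10902467 + √427/152634538) + 9464926 = 103191076080467/10902467 + √427/152634538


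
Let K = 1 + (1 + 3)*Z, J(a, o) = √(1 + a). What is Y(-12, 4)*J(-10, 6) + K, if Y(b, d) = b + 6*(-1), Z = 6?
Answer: 25 - 54*I ≈ 25.0 - 54.0*I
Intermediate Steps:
Y(b, d) = -6 + b (Y(b, d) = b - 6 = -6 + b)
K = 25 (K = 1 + (1 + 3)*6 = 1 + 4*6 = 1 + 24 = 25)
Y(-12, 4)*J(-10, 6) + K = (-6 - 12)*√(1 - 10) + 25 = -54*I + 25 = 25 - 54*I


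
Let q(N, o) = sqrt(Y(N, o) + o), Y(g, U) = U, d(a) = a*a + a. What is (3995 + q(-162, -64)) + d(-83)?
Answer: 10801 + 8*I*sqrt(2) ≈ 10801.0 + 11.314*I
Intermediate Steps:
d(a) = a + a**2 (d(a) = a**2 + a = a + a**2)
q(N, o) = sqrt(2)*sqrt(o) (q(N, o) = sqrt(o + o) = sqrt(2*o) = sqrt(2)*sqrt(o))
(3995 + q(-162, -64)) + d(-83) = (3995 + sqrt(2)*sqrt(-64)) - 83*(1 - 83) = (3995 + sqrt(2)*(8*I)) - 83*(-82) = (3995 + 8*I*sqrt(2)) + 6806 = 10801 + 8*I*sqrt(2)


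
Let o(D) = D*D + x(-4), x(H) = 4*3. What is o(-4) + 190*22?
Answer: 4208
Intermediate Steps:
x(H) = 12
o(D) = 12 + D² (o(D) = D*D + 12 = D² + 12 = 12 + D²)
o(-4) + 190*22 = (12 + (-4)²) + 190*22 = (12 + 16) + 4180 = 28 + 4180 = 4208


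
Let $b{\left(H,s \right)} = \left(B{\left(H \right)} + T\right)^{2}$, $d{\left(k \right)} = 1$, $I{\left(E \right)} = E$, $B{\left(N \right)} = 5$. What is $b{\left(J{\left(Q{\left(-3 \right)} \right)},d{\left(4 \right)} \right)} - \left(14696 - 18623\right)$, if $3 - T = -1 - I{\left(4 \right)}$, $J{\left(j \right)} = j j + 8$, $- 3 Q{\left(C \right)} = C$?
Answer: $4096$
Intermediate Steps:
$Q{\left(C \right)} = - \frac{C}{3}$
$J{\left(j \right)} = 8 + j^{2}$ ($J{\left(j \right)} = j^{2} + 8 = 8 + j^{2}$)
$T = 8$ ($T = 3 - \left(-1 - 4\right) = 3 - -5 = 3 + 5 = 8$)
$b{\left(H,s \right)} = 169$ ($b{\left(H,s \right)} = \left(5 + 8\right)^{2} = 13^{2} = 169$)
$b{\left(J{\left(Q{\left(-3 \right)} \right)},d{\left(4 \right)} \right)} - \left(14696 - 18623\right) = 169 - \left(14696 - 18623\right) = 169 - -3927 = 169 + 3927 = 4096$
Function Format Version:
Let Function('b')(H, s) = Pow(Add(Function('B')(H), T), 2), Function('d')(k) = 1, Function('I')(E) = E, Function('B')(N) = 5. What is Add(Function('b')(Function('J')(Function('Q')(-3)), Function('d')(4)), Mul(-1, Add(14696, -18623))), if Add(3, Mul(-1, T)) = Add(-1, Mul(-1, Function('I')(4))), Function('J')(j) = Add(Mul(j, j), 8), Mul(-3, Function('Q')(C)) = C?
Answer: 4096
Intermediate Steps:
Function('Q')(C) = Mul(Rational(-1, 3), C)
Function('J')(j) = Add(8, Pow(j, 2)) (Function('J')(j) = Add(Pow(j, 2), 8) = Add(8, Pow(j, 2)))
T = 8 (T = Add(3, Mul(-1, Add(-1, Mul(-1, 4)))) = Add(3, Mul(-1, Add(-1, -4))) = Add(3, Mul(-1, -5)) = Add(3, 5) = 8)
Function('b')(H, s) = 169 (Function('b')(H, s) = Pow(Add(5, 8), 2) = Pow(13, 2) = 169)
Add(Function('b')(Function('J')(Function('Q')(-3)), Function('d')(4)), Mul(-1, Add(14696, -18623))) = Add(169, Mul(-1, Add(14696, -18623))) = Add(169, Mul(-1, -3927)) = Add(169, 3927) = 4096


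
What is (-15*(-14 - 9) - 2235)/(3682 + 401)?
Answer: -630/1361 ≈ -0.46289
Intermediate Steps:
(-15*(-14 - 9) - 2235)/(3682 + 401) = (-15*(-23) - 2235)/4083 = (345 - 2235)*(1/4083) = -1890*1/4083 = -630/1361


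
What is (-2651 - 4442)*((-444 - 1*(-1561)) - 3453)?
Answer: 16569248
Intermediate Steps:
(-2651 - 4442)*((-444 - 1*(-1561)) - 3453) = -7093*((-444 + 1561) - 3453) = -7093*(1117 - 3453) = -7093*(-2336) = 16569248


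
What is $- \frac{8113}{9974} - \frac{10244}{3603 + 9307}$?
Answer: $- \frac{103456243}{64382170} \approx -1.6069$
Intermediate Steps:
$- \frac{8113}{9974} - \frac{10244}{3603 + 9307} = \left(-8113\right) \frac{1}{9974} - \frac{10244}{12910} = - \frac{8113}{9974} - \frac{5122}{6455} = - \frac{103456243}{64382170}$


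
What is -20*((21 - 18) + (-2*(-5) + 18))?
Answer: -620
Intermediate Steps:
-20*((21 - 18) + (-2*(-5) + 18)) = -20*(3 + (10 + 18)) = -20*(3 + 28) = -20*31 = -620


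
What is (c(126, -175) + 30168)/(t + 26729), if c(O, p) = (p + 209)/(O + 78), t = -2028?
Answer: 181009/148206 ≈ 1.2213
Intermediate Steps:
c(O, p) = (209 + p)/(78 + O)
(c(126, -175) + 30168)/(t + 26729) = ((209 - 175)/(78 + 126) + 30168)/(-2028 + 26729) = (34/204 + 30168)/24701 = ((1/204)*34 + 30168)*(1/24701) = (⅙ + 30168)*(1/24701) = (181009/6)*(1/24701) = 181009/148206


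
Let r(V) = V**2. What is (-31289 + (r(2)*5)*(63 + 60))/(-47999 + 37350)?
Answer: 28829/10649 ≈ 2.7072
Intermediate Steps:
(-31289 + (r(2)*5)*(63 + 60))/(-47999 + 37350) = (-31289 + (2**2*5)*(63 + 60))/(-47999 + 37350) = (-31289 + (4*5)*123)/(-10649) = (-31289 + 20*123)*(-1/10649) = (-31289 + 2460)*(-1/10649) = -28829*(-1/10649) = 28829/10649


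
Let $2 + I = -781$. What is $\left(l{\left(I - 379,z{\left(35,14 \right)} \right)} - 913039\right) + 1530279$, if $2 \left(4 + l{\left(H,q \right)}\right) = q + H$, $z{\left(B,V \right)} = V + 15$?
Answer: $\frac{1233339}{2} \approx 6.1667 \cdot 10^{5}$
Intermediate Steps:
$I = -783$ ($I = -2 - 781 = -783$)
$z{\left(B,V \right)} = 15 + V$
$l{\left(H,q \right)} = -4 + \frac{H}{2} + \frac{q}{2}$ ($l{\left(H,q \right)} = -4 + \frac{q + H}{2} = -4 + \frac{H + q}{2} = -4 + \left(\frac{H}{2} + \frac{q}{2}\right) = -4 + \frac{H}{2} + \frac{q}{2}$)
$\left(l{\left(I - 379,z{\left(35,14 \right)} \right)} - 913039\right) + 1530279 = \left(\left(-4 + \frac{-783 - 379}{2} + \frac{15 + 14}{2}\right) - 913039\right) + 1530279 = \left(\left(-4 + \frac{-783 - 379}{2} + \frac{1}{2} \cdot 29\right) - 913039\right) + 1530279 = \left(\left(-4 + \frac{1}{2} \left(-1162\right) + \frac{29}{2}\right) - 913039\right) + 1530279 = \left(\left(-4 - 581 + \frac{29}{2}\right) - 913039\right) + 1530279 = \left(- \frac{1141}{2} - 913039\right) + 1530279 = - \frac{1827219}{2} + 1530279 = \frac{1233339}{2}$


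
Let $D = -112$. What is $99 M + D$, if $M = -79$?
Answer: $-7933$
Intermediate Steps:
$99 M + D = 99 \left(-79\right) - 112 = -7821 - 112 = -7933$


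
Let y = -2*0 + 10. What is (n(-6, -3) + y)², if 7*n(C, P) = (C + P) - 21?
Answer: 1600/49 ≈ 32.653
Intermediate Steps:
n(C, P) = -3 + C/7 + P/7 (n(C, P) = ((C + P) - 21)/7 = (-21 + C + P)/7 = -3 + C/7 + P/7)
y = 10 (y = 0 + 10 = 10)
(n(-6, -3) + y)² = ((-3 + (⅐)*(-6) + (⅐)*(-3)) + 10)² = ((-3 - 6/7 - 3/7) + 10)² = (-30/7 + 10)² = (40/7)² = 1600/49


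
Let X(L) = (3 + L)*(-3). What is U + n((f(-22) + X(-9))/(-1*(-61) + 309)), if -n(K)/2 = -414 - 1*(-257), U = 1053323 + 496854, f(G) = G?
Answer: 1550491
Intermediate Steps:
X(L) = -9 - 3*L
U = 1550177
n(K) = 314 (n(K) = -2*(-414 - 1*(-257)) = -2*(-414 + 257) = -2*(-157) = 314)
U + n((f(-22) + X(-9))/(-1*(-61) + 309)) = 1550177 + 314 = 1550491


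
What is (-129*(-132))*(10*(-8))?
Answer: -1362240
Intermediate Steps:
(-129*(-132))*(10*(-8)) = 17028*(-80) = -1362240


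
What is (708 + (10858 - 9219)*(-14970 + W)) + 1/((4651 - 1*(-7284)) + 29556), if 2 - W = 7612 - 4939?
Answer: -1199624760480/41491 ≈ -2.8913e+7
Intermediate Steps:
W = -2671 (W = 2 - (7612 - 4939) = 2 - 1*2673 = 2 - 2673 = -2671)
(708 + (10858 - 9219)*(-14970 + W)) + 1/((4651 - 1*(-7284)) + 29556) = (708 + (10858 - 9219)*(-14970 - 2671)) + 1/((4651 - 1*(-7284)) + 29556) = (708 + 1639*(-17641)) + 1/((4651 + 7284) + 29556) = (708 - 28913599) + 1/(11935 + 29556) = -28912891 + 1/41491 = -1199624760480/41491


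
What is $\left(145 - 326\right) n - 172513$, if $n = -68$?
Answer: $-160205$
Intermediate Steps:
$\left(145 - 326\right) n - 172513 = \left(145 - 326\right) \left(-68\right) - 172513 = \left(-181\right) \left(-68\right) - 172513 = 12308 - 172513 = -160205$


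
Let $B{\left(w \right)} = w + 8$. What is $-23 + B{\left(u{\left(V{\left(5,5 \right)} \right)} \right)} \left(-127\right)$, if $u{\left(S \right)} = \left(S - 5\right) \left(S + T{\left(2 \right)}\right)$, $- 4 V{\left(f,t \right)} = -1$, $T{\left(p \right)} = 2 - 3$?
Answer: $- \frac{23863}{16} \approx -1491.4$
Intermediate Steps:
$T{\left(p \right)} = -1$
$V{\left(f,t \right)} = \frac{1}{4}$ ($V{\left(f,t \right)} = \left(- \frac{1}{4}\right) \left(-1\right) = \frac{1}{4}$)
$u{\left(S \right)} = \left(-1 + S\right) \left(-5 + S\right)$ ($u{\left(S \right)} = \left(S - 5\right) \left(S - 1\right) = \left(-5 + S\right) \left(-1 + S\right) = \left(-1 + S\right) \left(-5 + S\right)$)
$B{\left(w \right)} = 8 + w$
$-23 + B{\left(u{\left(V{\left(5,5 \right)} \right)} \right)} \left(-127\right) = -23 + \left(8 + \left(5 + \left(\frac{1}{4}\right)^{2} - \frac{3}{2}\right)\right) \left(-127\right) = -23 + \left(8 + \left(5 + \frac{1}{16} - \frac{3}{2}\right)\right) \left(-127\right) = -23 + \left(8 + \frac{57}{16}\right) \left(-127\right) = -23 + \frac{185}{16} \left(-127\right) = -23 - \frac{23495}{16} = - \frac{23863}{16}$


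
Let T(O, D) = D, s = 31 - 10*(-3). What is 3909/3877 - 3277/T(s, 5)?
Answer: -12685384/19385 ≈ -654.39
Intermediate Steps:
s = 61 (s = 31 - 1*(-30) = 31 + 30 = 61)
3909/3877 - 3277/T(s, 5) = 3909/3877 - 3277/5 = -12685384/19385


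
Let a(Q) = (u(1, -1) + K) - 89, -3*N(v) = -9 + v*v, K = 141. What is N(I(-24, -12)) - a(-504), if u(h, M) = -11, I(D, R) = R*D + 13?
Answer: -90715/3 ≈ -30238.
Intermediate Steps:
I(D, R) = 13 + D*R (I(D, R) = D*R + 13 = 13 + D*R)
N(v) = 3 - v²/3 (N(v) = -(-9 + v*v)/3 = -(-9 + v²)/3 = 3 - v²/3)
a(Q) = 41 (a(Q) = (-11 + 141) - 89 = 130 - 89 = 41)
N(I(-24, -12)) - a(-504) = (3 - (13 - 24*(-12))²/3) - 1*41 = (3 - (13 + 288)²/3) - 41 = (3 - ⅓*301²) - 41 = (3 - ⅓*90601) - 41 = (3 - 90601/3) - 41 = -90592/3 - 41 = -90715/3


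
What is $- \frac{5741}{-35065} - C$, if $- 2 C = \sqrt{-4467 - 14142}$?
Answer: $\frac{5741}{35065} + \frac{i \sqrt{18609}}{2} \approx 0.16372 + 68.207 i$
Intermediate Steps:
$C = - \frac{i \sqrt{18609}}{2}$ ($C = - \frac{\sqrt{-4467 - 14142}}{2} = - \frac{\sqrt{-18609}}{2} = - \frac{i \sqrt{18609}}{2} \approx - 68.207 i$)
$- \frac{5741}{-35065} - C = - \frac{5741}{-35065} - - \frac{i \sqrt{18609}}{2} = \left(-5741\right) \left(- \frac{1}{35065}\right) + \frac{i \sqrt{18609}}{2} = \frac{5741}{35065} + \frac{i \sqrt{18609}}{2}$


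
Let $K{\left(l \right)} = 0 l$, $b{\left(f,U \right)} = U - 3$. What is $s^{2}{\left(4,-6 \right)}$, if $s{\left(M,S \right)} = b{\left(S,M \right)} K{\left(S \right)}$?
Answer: $0$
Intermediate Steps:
$b{\left(f,U \right)} = -3 + U$ ($b{\left(f,U \right)} = U - 3 = -3 + U$)
$K{\left(l \right)} = 0$
$s{\left(M,S \right)} = 0$ ($s{\left(M,S \right)} = \left(-3 + M\right) 0 = 0$)
$s^{2}{\left(4,-6 \right)} = 0^{2} = 0$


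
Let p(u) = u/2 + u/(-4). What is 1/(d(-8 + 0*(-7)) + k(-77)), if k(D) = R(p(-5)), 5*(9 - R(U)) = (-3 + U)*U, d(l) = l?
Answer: -16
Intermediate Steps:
p(u) = u/4 (p(u) = u*(½) + u*(-¼) = u/2 - u/4 = u/4)
R(U) = 9 - U*(-3 + U)/5 (R(U) = 9 - (-3 + U)*U/5 = 9 - U*(-3 + U)/5)
k(D) = 127/16 (k(D) = 9 - ((¼)*(-5))²/5 + 3*((¼)*(-5))/5 = 9 - (-5/4)²/5 + (⅗)*(-5/4) = 9 - ⅕*25/16 - ¾ = 9 - 5/16 - ¾ = 127/16)
1/(d(-8 + 0*(-7)) + k(-77)) = 1/((-8 + 0*(-7)) + 127/16) = 1/((-8 + 0) + 127/16) = 1/(-8 + 127/16) = 1/(-1/16) = -16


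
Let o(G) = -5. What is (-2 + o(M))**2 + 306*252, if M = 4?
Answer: 77161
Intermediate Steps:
(-2 + o(M))**2 + 306*252 = (-2 - 5)**2 + 306*252 = (-7)**2 + 77112 = 49 + 77112 = 77161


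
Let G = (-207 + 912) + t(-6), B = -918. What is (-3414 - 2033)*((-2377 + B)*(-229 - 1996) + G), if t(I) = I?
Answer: -39937807078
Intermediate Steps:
G = 699 (G = (-207 + 912) - 6 = 705 - 6 = 699)
(-3414 - 2033)*((-2377 + B)*(-229 - 1996) + G) = (-3414 - 2033)*((-2377 - 918)*(-229 - 1996) + 699) = -5447*(-3295*(-2225) + 699) = -5447*(7331375 + 699) = -5447*7332074 = -39937807078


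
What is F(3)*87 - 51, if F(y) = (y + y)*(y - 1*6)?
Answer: -1617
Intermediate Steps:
F(y) = 2*y*(-6 + y) (F(y) = (2*y)*(y - 6) = (2*y)*(-6 + y) = 2*y*(-6 + y))
F(3)*87 - 51 = (2*3*(-6 + 3))*87 - 51 = (2*3*(-3))*87 - 51 = -18*87 - 51 = -1566 - 51 = -1617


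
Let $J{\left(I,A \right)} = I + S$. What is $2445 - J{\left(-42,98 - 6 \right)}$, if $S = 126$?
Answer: $2361$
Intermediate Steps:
$J{\left(I,A \right)} = 126 + I$ ($J{\left(I,A \right)} = I + 126 = 126 + I$)
$2445 - J{\left(-42,98 - 6 \right)} = 2445 - \left(126 - 42\right) = 2445 - 84 = 2361$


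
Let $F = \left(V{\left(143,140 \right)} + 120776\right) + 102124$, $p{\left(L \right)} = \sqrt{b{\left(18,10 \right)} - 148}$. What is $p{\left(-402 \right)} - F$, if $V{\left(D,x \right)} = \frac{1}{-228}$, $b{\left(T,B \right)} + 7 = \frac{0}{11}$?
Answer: $- \frac{50821199}{228} + i \sqrt{155} \approx -2.229 \cdot 10^{5} + 12.45 i$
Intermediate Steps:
$b{\left(T,B \right)} = -7$ ($b{\left(T,B \right)} = -7 + \frac{0}{11} = -7 + 0 \cdot \frac{1}{11} = -7 + 0 = -7$)
$V{\left(D,x \right)} = - \frac{1}{228}$
$p{\left(L \right)} = i \sqrt{155}$ ($p{\left(L \right)} = \sqrt{-7 - 148} = \sqrt{-155} = i \sqrt{155}$)
$F = \frac{50821199}{228}$ ($F = \left(- \frac{1}{228} + 120776\right) + 102124 = \frac{27536927}{228} + 102124 = \frac{50821199}{228} \approx 2.229 \cdot 10^{5}$)
$p{\left(-402 \right)} - F = i \sqrt{155} - \frac{50821199}{228} = - \frac{50821199}{228} + i \sqrt{155}$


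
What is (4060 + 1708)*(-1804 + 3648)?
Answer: 10636192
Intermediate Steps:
(4060 + 1708)*(-1804 + 3648) = 5768*1844 = 10636192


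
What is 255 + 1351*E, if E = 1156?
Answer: 1562011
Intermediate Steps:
255 + 1351*E = 255 + 1351*1156 = 255 + 1561756 = 1562011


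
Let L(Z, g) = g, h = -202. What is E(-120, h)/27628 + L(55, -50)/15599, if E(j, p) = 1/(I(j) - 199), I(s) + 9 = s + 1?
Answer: -451733399/140926919244 ≈ -0.0032054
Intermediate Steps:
I(s) = -8 + s (I(s) = -9 + (s + 1) = -9 + (1 + s) = -8 + s)
E(j, p) = 1/(-207 + j) (E(j, p) = 1/((-8 + j) - 199) = 1/(-207 + j))
E(-120, h)/27628 + L(55, -50)/15599 = 1/(-207 - 120*27628) - 50/15599 = (1/27628)/(-327) - 50*1/15599 = -1/327*1/27628 - 50/15599 = -1/9034356 - 50/15599 = -451733399/140926919244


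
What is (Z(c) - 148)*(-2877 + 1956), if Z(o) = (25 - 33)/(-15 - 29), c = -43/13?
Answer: 1497546/11 ≈ 1.3614e+5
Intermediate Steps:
c = -43/13 (c = -43*1/13 = -43/13 ≈ -3.3077)
Z(o) = 2/11 (Z(o) = -8/(-44) = -8*(-1/44) = 2/11)
(Z(c) - 148)*(-2877 + 1956) = (2/11 - 148)*(-2877 + 1956) = -1626/11*(-921) = 1497546/11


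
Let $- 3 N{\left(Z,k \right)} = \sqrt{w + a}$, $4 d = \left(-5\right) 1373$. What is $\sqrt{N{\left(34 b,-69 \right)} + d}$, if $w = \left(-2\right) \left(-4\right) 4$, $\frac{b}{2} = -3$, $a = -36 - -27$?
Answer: $\frac{\sqrt{-61785 - 12 \sqrt{23}}}{6} \approx 41.447 i$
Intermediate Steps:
$a = -9$ ($a = -36 + 27 = -9$)
$b = -6$ ($b = 2 \left(-3\right) = -6$)
$w = 32$ ($w = 8 \cdot 4 = 32$)
$d = - \frac{6865}{4}$ ($d = \frac{\left(-5\right) 1373}{4} = \frac{1}{4} \left(-6865\right) = - \frac{6865}{4} \approx -1716.3$)
$N{\left(Z,k \right)} = - \frac{\sqrt{23}}{3}$ ($N{\left(Z,k \right)} = - \frac{\sqrt{32 - 9}}{3} = - \frac{\sqrt{23}}{3}$)
$\sqrt{N{\left(34 b,-69 \right)} + d} = \sqrt{- \frac{\sqrt{23}}{3} - \frac{6865}{4}} = \sqrt{- \frac{6865}{4} - \frac{\sqrt{23}}{3}}$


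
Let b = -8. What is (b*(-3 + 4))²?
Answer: 64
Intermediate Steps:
(b*(-3 + 4))² = (-8*(-3 + 4))² = (-8*1)² = (-8)² = 64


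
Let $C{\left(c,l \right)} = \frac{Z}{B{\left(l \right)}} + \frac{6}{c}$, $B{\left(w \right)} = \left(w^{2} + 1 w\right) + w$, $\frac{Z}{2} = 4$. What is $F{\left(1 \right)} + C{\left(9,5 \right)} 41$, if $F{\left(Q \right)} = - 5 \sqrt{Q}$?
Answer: $\frac{3329}{105} \approx 31.705$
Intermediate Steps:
$Z = 8$ ($Z = 2 \cdot 4 = 8$)
$B{\left(w \right)} = w^{2} + 2 w$ ($B{\left(w \right)} = \left(w^{2} + w\right) + w = \left(w + w^{2}\right) + w = w^{2} + 2 w$)
$C{\left(c,l \right)} = \frac{6}{c} + \frac{8}{l \left(2 + l\right)}$ ($C{\left(c,l \right)} = \frac{8}{l \left(2 + l\right)} + \frac{6}{c} = \frac{6}{c} + \frac{8}{l \left(2 + l\right)}$)
$F{\left(1 \right)} + C{\left(9,5 \right)} 41 = - 5 \sqrt{1} + \frac{2 \left(4 \cdot 9 + 3 \cdot 5 \left(2 + 5\right)\right)}{9 \cdot 5 \left(2 + 5\right)} 41 = \left(-5\right) 1 + 2 \cdot \frac{1}{9} \cdot \frac{1}{5} \cdot \frac{1}{7} \left(36 + 3 \cdot 5 \cdot 7\right) 41 = -5 + 2 \cdot \frac{1}{9} \cdot \frac{1}{5} \cdot \frac{1}{7} \left(36 + 105\right) 41 = -5 + 2 \cdot \frac{1}{9} \cdot \frac{1}{5} \cdot \frac{1}{7} \cdot 141 \cdot 41 = -5 + \frac{94}{105} \cdot 41 = -5 + \frac{3854}{105} = \frac{3329}{105}$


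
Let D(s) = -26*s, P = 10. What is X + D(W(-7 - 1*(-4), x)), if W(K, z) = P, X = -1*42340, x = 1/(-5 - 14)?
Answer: -42600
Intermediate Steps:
x = -1/19 (x = 1/(-19) = -1/19 ≈ -0.052632)
X = -42340
W(K, z) = 10
X + D(W(-7 - 1*(-4), x)) = -42340 - 26*10 = -42340 - 260 = -42600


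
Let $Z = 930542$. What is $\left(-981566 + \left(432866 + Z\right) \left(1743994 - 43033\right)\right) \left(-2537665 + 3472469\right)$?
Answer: $2167906623883779688$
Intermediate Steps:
$\left(-981566 + \left(432866 + Z\right) \left(1743994 - 43033\right)\right) \left(-2537665 + 3472469\right) = \left(-981566 + \left(432866 + 930542\right) \left(1743994 - 43033\right)\right) \left(-2537665 + 3472469\right) = \left(-981566 + 1363408 \cdot 1700961\right) 934804 = \left(-981566 + 2319103835088\right) 934804 = 2319102853522 \cdot 934804 = 2167906623883779688$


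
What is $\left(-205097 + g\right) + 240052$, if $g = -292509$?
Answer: $-257554$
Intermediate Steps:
$\left(-205097 + g\right) + 240052 = \left(-205097 - 292509\right) + 240052 = -497606 + 240052 = -257554$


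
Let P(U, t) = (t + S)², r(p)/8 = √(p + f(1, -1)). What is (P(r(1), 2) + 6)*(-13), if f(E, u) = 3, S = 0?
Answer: -130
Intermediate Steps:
r(p) = 8*√(3 + p) (r(p) = 8*√(p + 3) = 8*√(3 + p))
P(U, t) = t² (P(U, t) = (t + 0)² = t²)
(P(r(1), 2) + 6)*(-13) = (2² + 6)*(-13) = (4 + 6)*(-13) = 10*(-13) = -130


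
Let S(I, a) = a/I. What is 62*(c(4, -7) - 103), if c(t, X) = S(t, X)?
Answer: -12989/2 ≈ -6494.5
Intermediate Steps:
c(t, X) = X/t
62*(c(4, -7) - 103) = 62*(-7/4 - 103) = 62*(-419/4) = -12989/2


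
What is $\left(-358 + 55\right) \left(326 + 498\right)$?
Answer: $-249672$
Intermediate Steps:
$\left(-358 + 55\right) \left(326 + 498\right) = \left(-303\right) 824 = -249672$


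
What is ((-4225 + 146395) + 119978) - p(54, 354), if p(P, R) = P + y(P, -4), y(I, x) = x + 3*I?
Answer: 261936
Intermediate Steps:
p(P, R) = -4 + 4*P (p(P, R) = P + (-4 + 3*P) = -4 + 4*P)
((-4225 + 146395) + 119978) - p(54, 354) = ((-4225 + 146395) + 119978) - (-4 + 4*54) = (142170 + 119978) - (-4 + 216) = 262148 - 1*212 = 262148 - 212 = 261936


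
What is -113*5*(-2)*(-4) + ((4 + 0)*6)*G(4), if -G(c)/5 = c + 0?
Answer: -5000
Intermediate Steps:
G(c) = -5*c (G(c) = -5*(c + 0) = -5*c)
-113*5*(-2)*(-4) + ((4 + 0)*6)*G(4) = -113*5*(-2)*(-4) + ((4 + 0)*6)*(-5*4) = -(-1130)*(-4) + (4*6)*(-20) = -113*40 + 24*(-20) = -4520 - 480 = -5000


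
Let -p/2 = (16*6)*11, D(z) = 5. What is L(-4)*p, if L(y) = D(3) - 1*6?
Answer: 2112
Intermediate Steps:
L(y) = -1 (L(y) = 5 - 1*6 = 5 - 6 = -1)
p = -2112 (p = -2*16*6*11 = -192*11 = -2*1056 = -2112)
L(-4)*p = -1*(-2112) = 2112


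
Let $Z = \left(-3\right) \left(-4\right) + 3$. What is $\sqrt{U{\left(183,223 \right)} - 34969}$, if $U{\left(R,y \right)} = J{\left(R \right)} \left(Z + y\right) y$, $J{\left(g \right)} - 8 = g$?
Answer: $\sqrt{10102165} \approx 3178.4$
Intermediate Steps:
$Z = 15$ ($Z = 12 + 3 = 15$)
$J{\left(g \right)} = 8 + g$
$U{\left(R,y \right)} = y \left(8 + R\right) \left(15 + y\right)$ ($U{\left(R,y \right)} = \left(8 + R\right) \left(15 + y\right) y = y \left(8 + R\right) \left(15 + y\right)$)
$\sqrt{U{\left(183,223 \right)} - 34969} = \sqrt{223 \left(8 + 183\right) \left(15 + 223\right) - 34969} = \sqrt{223 \cdot 191 \cdot 238 - 34969} = \sqrt{10137134 - 34969} = \sqrt{10102165}$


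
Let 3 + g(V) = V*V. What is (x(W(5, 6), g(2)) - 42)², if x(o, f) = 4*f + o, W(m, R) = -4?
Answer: 1764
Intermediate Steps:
g(V) = -3 + V² (g(V) = -3 + V*V = -3 + V²)
x(o, f) = o + 4*f
(x(W(5, 6), g(2)) - 42)² = ((-4 + 4*(-3 + 2²)) - 42)² = ((-4 + 4*(-3 + 4)) - 42)² = ((-4 + 4*1) - 42)² = ((-4 + 4) - 42)² = (0 - 42)² = (-42)² = 1764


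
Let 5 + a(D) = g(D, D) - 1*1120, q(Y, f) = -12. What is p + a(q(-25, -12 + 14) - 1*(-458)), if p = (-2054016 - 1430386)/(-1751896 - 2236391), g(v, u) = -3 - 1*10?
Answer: -4535186204/3988287 ≈ -1137.1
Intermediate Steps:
g(v, u) = -13 (g(v, u) = -3 - 10 = -13)
a(D) = -1138 (a(D) = -5 + (-13 - 1*1120) = -5 + (-13 - 1120) = -5 - 1133 = -1138)
p = 3484402/3988287 (p = -3484402/(-3988287) = -3484402*(-1/3988287) = 3484402/3988287 ≈ 0.87366)
p + a(q(-25, -12 + 14) - 1*(-458)) = 3484402/3988287 - 1138 = -4535186204/3988287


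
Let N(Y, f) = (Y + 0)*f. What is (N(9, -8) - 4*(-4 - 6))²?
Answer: 1024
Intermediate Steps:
N(Y, f) = Y*f
(N(9, -8) - 4*(-4 - 6))² = (9*(-8) - 4*(-4 - 6))² = (-72 - 4*(-10))² = (-72 + 40)² = (-32)² = 1024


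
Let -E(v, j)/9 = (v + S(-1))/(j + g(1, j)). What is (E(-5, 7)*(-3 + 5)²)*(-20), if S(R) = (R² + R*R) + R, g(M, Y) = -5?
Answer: -1440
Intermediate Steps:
S(R) = R + 2*R² (S(R) = (R² + R²) + R = 2*R² + R = R + 2*R²)
E(v, j) = -9*(1 + v)/(-5 + j) (E(v, j) = -9*(v - (1 + 2*(-1)))/(j - 5) = -9*(v - (1 - 2))/(-5 + j) = -9*(v - 1*(-1))/(-5 + j) = -9*(v + 1)/(-5 + j) = -9*(1 + v)/(-5 + j))
(E(-5, 7)*(-3 + 5)²)*(-20) = ((9*(-1 - 1*(-5))/(-5 + 7))*(-3 + 5)²)*(-20) = ((9*(-1 + 5)/2)*2²)*(-20) = ((9*(½)*4)*4)*(-20) = (18*4)*(-20) = 72*(-20) = -1440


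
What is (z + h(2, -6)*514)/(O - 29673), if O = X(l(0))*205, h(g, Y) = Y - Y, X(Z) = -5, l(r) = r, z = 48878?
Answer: -24439/15349 ≈ -1.5922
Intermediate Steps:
h(g, Y) = 0
O = -1025 (O = -5*205 = -1025)
(z + h(2, -6)*514)/(O - 29673) = (48878 + 0*514)/(-1025 - 29673) = (48878 + 0)/(-30698) = 48878*(-1/30698) = -24439/15349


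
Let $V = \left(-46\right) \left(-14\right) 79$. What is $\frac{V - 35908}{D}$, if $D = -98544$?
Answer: $- \frac{1871}{12318} \approx -0.15189$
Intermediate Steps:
$V = 50876$ ($V = 644 \cdot 79 = 50876$)
$\frac{V - 35908}{D} = \frac{50876 - 35908}{-98544} = \left(50876 - 35908\right) \left(- \frac{1}{98544}\right) = 14968 \left(- \frac{1}{98544}\right) = - \frac{1871}{12318}$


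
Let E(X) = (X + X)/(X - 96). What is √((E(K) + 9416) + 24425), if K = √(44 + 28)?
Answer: √(541456 - 33843*√2)/√(16 - √2) ≈ 183.96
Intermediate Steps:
K = 6*√2 (K = √72 = 6*√2 ≈ 8.4853)
E(X) = 2*X/(-96 + X) (E(X) = (2*X)/(-96 + X) = 2*X/(-96 + X))
√((E(K) + 9416) + 24425) = √((2*(6*√2)/(-96 + 6*√2) + 9416) + 24425) = √((12*√2/(-96 + 6*√2) + 9416) + 24425) = √((9416 + 12*√2/(-96 + 6*√2)) + 24425) = √(33841 + 12*√2/(-96 + 6*√2))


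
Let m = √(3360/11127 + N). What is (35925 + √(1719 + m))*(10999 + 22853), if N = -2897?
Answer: 1216133100 + 33852*√(23647734639 + 3709*I*√39848950777)/3709 ≈ 1.2175e+9 + 21969.0*I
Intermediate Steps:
m = I*√39848950777/3709 (m = √(3360/11127 - 2897) = √(3360*(1/11127) - 2897) = √(1120/3709 - 2897) = √(-10743853/3709) = I*√39848950777/3709 ≈ 53.821*I)
(35925 + √(1719 + m))*(10999 + 22853) = (35925 + √(1719 + I*√39848950777/3709))*(10999 + 22853) = (35925 + √(1719 + I*√39848950777/3709))*33852 = 1216133100 + 33852*√(1719 + I*√39848950777/3709)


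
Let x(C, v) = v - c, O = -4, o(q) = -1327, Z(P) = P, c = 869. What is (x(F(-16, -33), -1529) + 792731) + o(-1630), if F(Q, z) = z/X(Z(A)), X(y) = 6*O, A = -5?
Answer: 789006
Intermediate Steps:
X(y) = -24 (X(y) = 6*(-4) = -24)
F(Q, z) = -z/24 (F(Q, z) = z/(-24) = -z/24)
x(C, v) = -869 + v (x(C, v) = v - 1*869 = v - 869 = -869 + v)
(x(F(-16, -33), -1529) + 792731) + o(-1630) = ((-869 - 1529) + 792731) - 1327 = (-2398 + 792731) - 1327 = 790333 - 1327 = 789006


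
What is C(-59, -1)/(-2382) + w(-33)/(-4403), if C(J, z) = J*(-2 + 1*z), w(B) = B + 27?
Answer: -255013/3495982 ≈ -0.072945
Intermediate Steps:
w(B) = 27 + B
C(J, z) = J*(-2 + z)
C(-59, -1)/(-2382) + w(-33)/(-4403) = -59*(-2 - 1)/(-2382) + (27 - 33)/(-4403) = -59*(-3)*(-1/2382) - 6*(-1/4403) = 177*(-1/2382) + 6/4403 = -59/794 + 6/4403 = -255013/3495982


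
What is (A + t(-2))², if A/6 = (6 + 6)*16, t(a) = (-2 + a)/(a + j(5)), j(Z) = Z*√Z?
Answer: 19427901456/14641 - 5575360*√5/14641 ≈ 1.3261e+6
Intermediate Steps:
j(Z) = Z^(3/2)
t(a) = (-2 + a)/(a + 5*√5) (t(a) = (-2 + a)/(a + 5^(3/2)) = (-2 + a)/(a + 5*√5))
A = 1152 (A = 6*((6 + 6)*16) = 6*(12*16) = 6*192 = 1152)
(A + t(-2))² = (1152 + (-2 - 2)/(-2 + 5*√5))² = (1152 - 4/(-2 + 5*√5))²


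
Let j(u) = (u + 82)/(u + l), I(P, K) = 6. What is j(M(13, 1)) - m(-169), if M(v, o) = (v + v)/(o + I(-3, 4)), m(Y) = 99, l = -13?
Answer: -1407/13 ≈ -108.23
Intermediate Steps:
M(v, o) = 2*v/(6 + o) (M(v, o) = (v + v)/(o + 6) = (2*v)/(6 + o) = 2*v/(6 + o))
j(u) = (82 + u)/(-13 + u) (j(u) = (u + 82)/(u - 13) = (82 + u)/(-13 + u))
j(M(13, 1)) - m(-169) = (82 + 2*13/(6 + 1))/(-13 + 2*13/(6 + 1)) - 1*99 = (82 + 2*13/7)/(-13 + 2*13/7) - 99 = (82 + 2*13*(⅐))/(-13 + 2*13*(⅐)) - 99 = (82 + 26/7)/(-13 + 26/7) - 99 = (600/7)/(-65/7) - 99 = -7/65*600/7 - 99 = -120/13 - 99 = -1407/13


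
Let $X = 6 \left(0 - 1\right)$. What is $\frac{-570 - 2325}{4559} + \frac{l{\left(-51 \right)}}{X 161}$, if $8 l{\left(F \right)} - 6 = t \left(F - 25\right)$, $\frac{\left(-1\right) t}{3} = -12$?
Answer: $- \frac{236345}{838856} \approx -0.28175$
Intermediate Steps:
$t = 36$ ($t = \left(-3\right) \left(-12\right) = 36$)
$X = -6$ ($X = 6 \left(-1\right) = -6$)
$l{\left(F \right)} = - \frac{447}{4} + \frac{9 F}{2}$ ($l{\left(F \right)} = \frac{3}{4} + \frac{36 \left(F - 25\right)}{8} = \frac{3}{4} + \frac{36 \left(-25 + F\right)}{8} = \frac{3}{4} + \frac{-900 + 36 F}{8} = \frac{3}{4} + \left(- \frac{225}{2} + \frac{9 F}{2}\right) = - \frac{447}{4} + \frac{9 F}{2}$)
$\frac{-570 - 2325}{4559} + \frac{l{\left(-51 \right)}}{X 161} = \frac{-570 - 2325}{4559} + \frac{- \frac{447}{4} + \frac{9}{2} \left(-51\right)}{\left(-6\right) 161} = \left(-570 - 2325\right) \frac{1}{4559} + \frac{- \frac{447}{4} - \frac{459}{2}}{-966} = \left(-2895\right) \frac{1}{4559} - - \frac{65}{184} = - \frac{2895}{4559} + \frac{65}{184} = - \frac{236345}{838856}$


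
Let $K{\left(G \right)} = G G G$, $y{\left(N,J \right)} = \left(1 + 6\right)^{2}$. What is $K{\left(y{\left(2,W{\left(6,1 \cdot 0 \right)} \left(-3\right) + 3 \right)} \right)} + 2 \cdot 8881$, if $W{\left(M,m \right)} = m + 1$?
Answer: $135411$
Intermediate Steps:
$W{\left(M,m \right)} = 1 + m$
$y{\left(N,J \right)} = 49$ ($y{\left(N,J \right)} = 7^{2} = 49$)
$K{\left(G \right)} = G^{3}$ ($K{\left(G \right)} = G^{2} G = G^{3}$)
$K{\left(y{\left(2,W{\left(6,1 \cdot 0 \right)} \left(-3\right) + 3 \right)} \right)} + 2 \cdot 8881 = 49^{3} + 2 \cdot 8881 = 117649 + 17762 = 135411$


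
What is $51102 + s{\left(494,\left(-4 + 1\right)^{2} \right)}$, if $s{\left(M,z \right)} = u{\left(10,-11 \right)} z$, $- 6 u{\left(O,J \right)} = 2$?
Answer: $51099$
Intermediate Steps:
$u{\left(O,J \right)} = - \frac{1}{3}$ ($u{\left(O,J \right)} = \left(- \frac{1}{6}\right) 2 = - \frac{1}{3}$)
$s{\left(M,z \right)} = - \frac{z}{3}$
$51102 + s{\left(494,\left(-4 + 1\right)^{2} \right)} = 51102 - \frac{\left(-4 + 1\right)^{2}}{3} = 51102 - \frac{\left(-3\right)^{2}}{3} = 51102 - 3 = 51099$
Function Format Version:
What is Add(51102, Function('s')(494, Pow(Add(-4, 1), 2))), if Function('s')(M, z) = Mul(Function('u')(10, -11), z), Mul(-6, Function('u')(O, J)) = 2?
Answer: 51099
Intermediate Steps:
Function('u')(O, J) = Rational(-1, 3) (Function('u')(O, J) = Mul(Rational(-1, 6), 2) = Rational(-1, 3))
Function('s')(M, z) = Mul(Rational(-1, 3), z)
Add(51102, Function('s')(494, Pow(Add(-4, 1), 2))) = Add(51102, Mul(Rational(-1, 3), Pow(Add(-4, 1), 2))) = Add(51102, Mul(Rational(-1, 3), Pow(-3, 2))) = Add(51102, Mul(Rational(-1, 3), 9)) = Add(51102, -3) = 51099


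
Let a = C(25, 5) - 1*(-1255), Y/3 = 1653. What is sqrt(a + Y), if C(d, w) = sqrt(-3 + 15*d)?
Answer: sqrt(6214 + 2*sqrt(93)) ≈ 78.951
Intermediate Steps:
Y = 4959 (Y = 3*1653 = 4959)
a = 1255 + 2*sqrt(93) (a = sqrt(-3 + 15*25) - 1*(-1255) = sqrt(-3 + 375) + 1255 = sqrt(372) + 1255 = 2*sqrt(93) + 1255 = 1255 + 2*sqrt(93) ≈ 1274.3)
sqrt(a + Y) = sqrt((1255 + 2*sqrt(93)) + 4959) = sqrt(6214 + 2*sqrt(93))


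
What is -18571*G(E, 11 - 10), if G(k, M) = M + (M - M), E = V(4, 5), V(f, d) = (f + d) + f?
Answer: -18571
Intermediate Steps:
V(f, d) = d + 2*f (V(f, d) = (d + f) + f = d + 2*f)
E = 13 (E = 5 + 2*4 = 5 + 8 = 13)
G(k, M) = M (G(k, M) = M + 0 = M)
-18571*G(E, 11 - 10) = -18571*(11 - 10) = -18571*1 = -18571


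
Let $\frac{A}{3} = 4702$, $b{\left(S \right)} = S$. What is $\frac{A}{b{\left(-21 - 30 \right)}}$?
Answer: $- \frac{4702}{17} \approx -276.59$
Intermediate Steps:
$A = 14106$ ($A = 3 \cdot 4702 = 14106$)
$\frac{A}{b{\left(-21 - 30 \right)}} = \frac{14106}{-21 - 30} = \frac{14106}{-51} = 14106 \left(- \frac{1}{51}\right) = - \frac{4702}{17}$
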